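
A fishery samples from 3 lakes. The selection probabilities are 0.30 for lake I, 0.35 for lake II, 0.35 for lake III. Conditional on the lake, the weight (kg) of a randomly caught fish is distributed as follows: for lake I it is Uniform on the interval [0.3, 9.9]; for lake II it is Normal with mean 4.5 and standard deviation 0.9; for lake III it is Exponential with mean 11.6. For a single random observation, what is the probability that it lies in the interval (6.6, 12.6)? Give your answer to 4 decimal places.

Conditional on each lake, P(6.6 < X < 12.6): I: 0.34375; II: 0.00981533; III: 0.228617.
By total probability, P(6.6 < X < 12.6) = 0.3·0.34375 + 0.35·0.00981533 + 0.35·0.228617 = 0.186576.

0.1866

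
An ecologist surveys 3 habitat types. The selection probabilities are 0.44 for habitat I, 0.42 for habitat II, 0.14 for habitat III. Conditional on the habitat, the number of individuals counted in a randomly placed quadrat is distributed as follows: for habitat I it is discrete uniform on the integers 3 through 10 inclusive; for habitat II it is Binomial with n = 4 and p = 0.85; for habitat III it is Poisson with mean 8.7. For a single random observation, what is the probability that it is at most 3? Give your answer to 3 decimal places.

Conditional on each habitat, P(X ≤ 3): I: 0.125; II: 0.477994; III: 0.0262032.
By total probability, P(X ≤ 3) = 0.44·0.125 + 0.42·0.477994 + 0.14·0.0262032 = 0.259426.

0.259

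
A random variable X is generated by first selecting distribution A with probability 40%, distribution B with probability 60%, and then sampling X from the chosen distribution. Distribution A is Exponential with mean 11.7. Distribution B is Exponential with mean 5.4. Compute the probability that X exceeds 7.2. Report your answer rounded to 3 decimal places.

Conditional on each component, P(X > 7.2): A: 0.540433; B: 0.263597.
By total probability, P(X > 7.2) = 0.4·0.540433 + 0.6·0.263597 = 0.374331.

0.374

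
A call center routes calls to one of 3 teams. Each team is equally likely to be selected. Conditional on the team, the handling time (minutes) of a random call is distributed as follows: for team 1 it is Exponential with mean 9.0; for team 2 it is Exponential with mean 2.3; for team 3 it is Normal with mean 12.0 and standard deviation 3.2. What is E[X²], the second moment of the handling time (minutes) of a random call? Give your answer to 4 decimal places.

108.9400

For each component E[X²] = Var + (mean)², giving 1: 162; 2: 10.58; 3: 154.24.
Overall E[X²] = 0.333333·162 + 0.333333·10.58 + 0.333333·154.24 = 108.94.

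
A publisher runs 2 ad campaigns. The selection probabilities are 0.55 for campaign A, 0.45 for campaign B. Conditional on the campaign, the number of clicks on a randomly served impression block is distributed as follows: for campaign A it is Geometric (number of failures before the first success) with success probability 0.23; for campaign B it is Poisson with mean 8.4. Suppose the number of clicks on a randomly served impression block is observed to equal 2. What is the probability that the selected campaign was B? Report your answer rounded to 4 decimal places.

0.0454

Likelihoods P(X=2 | ·): A: 0.136367; B: 0.00793332.
Posterior ∝ prior × likelihood. Numerator for B: 0.45·0.00793332 = 0.00356999.
Normalizing constant: 0.55·0.136367 + 0.45·0.00793332 = 0.0785718.
P(B | observation) = 0.00356999 / 0.0785718 = 0.045436.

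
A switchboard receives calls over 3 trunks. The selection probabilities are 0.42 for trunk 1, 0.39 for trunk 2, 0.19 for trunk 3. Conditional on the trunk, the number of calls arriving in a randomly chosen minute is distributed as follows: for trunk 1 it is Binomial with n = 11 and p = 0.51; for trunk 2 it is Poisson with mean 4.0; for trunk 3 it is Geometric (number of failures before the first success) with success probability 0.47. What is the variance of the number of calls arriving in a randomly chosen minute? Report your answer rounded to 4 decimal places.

5.8096

Per component, 1: μ=5.61, E[X²]=34.221; 2: μ=4, E[X²]=20; 3: μ=1.12766, E[X²]=3.67089.
E[X] = 0.42·5.61 + 0.39·4 + 0.19·1.12766 = 4.13046.
E[X²] = 0.42·34.221 + 0.39·20 + 0.19·3.67089 = 22.8703.
Var(X) = E[X²] − (E[X])² = 22.8703 − 17.0607 = 5.80963.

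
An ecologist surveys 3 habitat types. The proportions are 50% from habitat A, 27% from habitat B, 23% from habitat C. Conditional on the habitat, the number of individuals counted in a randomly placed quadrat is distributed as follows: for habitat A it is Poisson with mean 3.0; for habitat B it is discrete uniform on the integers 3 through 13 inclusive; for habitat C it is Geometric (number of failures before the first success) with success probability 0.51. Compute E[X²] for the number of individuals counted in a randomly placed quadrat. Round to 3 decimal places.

26.626

For each component E[X²] = Var + (mean)², giving A: 12; B: 74; C: 2.807.
Overall E[X²] = 0.5·12 + 0.27·74 + 0.23·2.807 = 26.6256.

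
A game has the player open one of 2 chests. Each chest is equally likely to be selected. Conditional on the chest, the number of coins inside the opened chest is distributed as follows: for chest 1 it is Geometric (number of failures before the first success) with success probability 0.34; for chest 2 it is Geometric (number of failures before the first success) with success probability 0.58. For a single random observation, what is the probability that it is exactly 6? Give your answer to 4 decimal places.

Conditional on each chest, P(X = 6): 1: 0.0281023; 2: 0.00318364.
By total probability, P(X = 6) = 0.5·0.0281023 + 0.5·0.00318364 = 0.015643.

0.0156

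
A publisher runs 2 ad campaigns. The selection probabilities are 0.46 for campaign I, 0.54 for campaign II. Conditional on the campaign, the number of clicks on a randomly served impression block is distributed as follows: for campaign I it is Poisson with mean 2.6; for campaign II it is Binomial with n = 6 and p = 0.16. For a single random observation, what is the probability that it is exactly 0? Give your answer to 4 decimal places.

0.2239

Conditional on each campaign, P(X = 0): I: 0.0742736; II: 0.351298.
By total probability, P(X = 0) = 0.46·0.0742736 + 0.54·0.351298 = 0.223867.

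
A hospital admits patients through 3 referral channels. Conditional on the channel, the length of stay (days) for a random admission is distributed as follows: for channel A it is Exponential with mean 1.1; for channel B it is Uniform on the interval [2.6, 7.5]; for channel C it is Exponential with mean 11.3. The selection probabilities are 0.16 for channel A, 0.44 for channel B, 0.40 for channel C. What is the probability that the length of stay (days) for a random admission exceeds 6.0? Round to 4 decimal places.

Conditional on each channel, P(X > 6.0): A: 0.00427682; B: 0.306122; C: 0.588032.
By total probability, P(X > 6.0) = 0.16·0.00427682 + 0.44·0.306122 + 0.4·0.588032 = 0.370591.

0.3706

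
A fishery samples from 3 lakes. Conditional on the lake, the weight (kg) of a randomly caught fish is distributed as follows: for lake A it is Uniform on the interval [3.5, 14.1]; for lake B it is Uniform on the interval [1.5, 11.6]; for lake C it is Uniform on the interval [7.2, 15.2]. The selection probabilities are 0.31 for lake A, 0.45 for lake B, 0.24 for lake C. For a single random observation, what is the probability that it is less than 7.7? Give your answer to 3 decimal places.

Conditional on each lake, P(X < 7.7): A: 0.396226; B: 0.613861; C: 0.0625.
By total probability, P(X < 7.7) = 0.31·0.396226 + 0.45·0.613861 + 0.24·0.0625 = 0.414068.

0.414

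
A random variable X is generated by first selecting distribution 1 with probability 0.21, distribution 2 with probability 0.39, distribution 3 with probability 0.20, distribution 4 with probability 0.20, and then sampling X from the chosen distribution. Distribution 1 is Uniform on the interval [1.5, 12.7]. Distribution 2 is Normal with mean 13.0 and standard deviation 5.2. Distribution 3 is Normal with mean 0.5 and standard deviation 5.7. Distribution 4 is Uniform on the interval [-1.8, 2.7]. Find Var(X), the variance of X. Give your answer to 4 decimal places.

Per component, 1: μ=7.1, E[X²]=60.8633; 2: μ=13, E[X²]=196.04; 3: μ=0.5, E[X²]=32.74; 4: μ=0.45, E[X²]=1.89.
E[X] = 0.21·7.1 + 0.39·13 + 0.2·0.5 + 0.2·0.45 = 6.751.
E[X²] = 0.21·60.8633 + 0.39·196.04 + 0.2·32.74 + 0.2·1.89 = 96.1629.
Var(X) = E[X²] − (E[X])² = 96.1629 − 45.576 = 50.5869.

50.5869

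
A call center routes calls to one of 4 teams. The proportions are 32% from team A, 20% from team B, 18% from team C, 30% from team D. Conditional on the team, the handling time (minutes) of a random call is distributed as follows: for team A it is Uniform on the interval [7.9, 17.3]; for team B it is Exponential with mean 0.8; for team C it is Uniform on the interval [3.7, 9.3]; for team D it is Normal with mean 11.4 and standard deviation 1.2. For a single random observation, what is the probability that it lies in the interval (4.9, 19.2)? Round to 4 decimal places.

Conditional on each team, P(4.9 < X < 19.2): A: 1; B: 0.00218749; C: 0.785714; D: 1.
By total probability, P(4.9 < X < 19.2) = 0.32·1 + 0.2·0.00218749 + 0.18·0.785714 + 0.3·1 = 0.761866.

0.7619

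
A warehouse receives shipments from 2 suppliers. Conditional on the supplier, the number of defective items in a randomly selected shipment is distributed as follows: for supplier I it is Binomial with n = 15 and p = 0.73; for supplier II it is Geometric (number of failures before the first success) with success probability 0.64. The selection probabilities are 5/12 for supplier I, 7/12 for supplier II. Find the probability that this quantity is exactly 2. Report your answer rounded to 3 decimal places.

Conditional on each supplier, P(X = 2): I: 2.26759e-06; II: 0.082944.
By total probability, P(X = 2) = 0.416667·2.26759e-06 + 0.583333·0.082944 = 0.0483849.

0.048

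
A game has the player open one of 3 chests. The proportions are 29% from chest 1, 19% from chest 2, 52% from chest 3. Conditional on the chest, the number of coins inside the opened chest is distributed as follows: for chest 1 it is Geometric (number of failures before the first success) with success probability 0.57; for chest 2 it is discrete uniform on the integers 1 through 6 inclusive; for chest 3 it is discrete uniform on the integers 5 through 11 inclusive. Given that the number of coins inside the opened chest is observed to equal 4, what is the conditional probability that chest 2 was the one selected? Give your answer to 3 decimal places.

Likelihoods P(X=4 | ·): 1: 0.0194872; 2: 0.166667; 3: 0.
Posterior ∝ prior × likelihood. Numerator for 2: 0.19·0.166667 = 0.0316667.
Normalizing constant: 0.29·0.0194872 + 0.19·0.166667 + 0.52·0 = 0.0373179.
P(2 | observation) = 0.0316667 / 0.0373179 = 0.848564.

0.849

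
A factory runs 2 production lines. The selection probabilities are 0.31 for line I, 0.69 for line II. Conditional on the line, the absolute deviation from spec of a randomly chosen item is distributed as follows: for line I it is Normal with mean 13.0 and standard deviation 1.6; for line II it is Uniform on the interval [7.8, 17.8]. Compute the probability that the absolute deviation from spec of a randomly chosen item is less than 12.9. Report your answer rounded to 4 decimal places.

0.4992

Conditional on each line, P(X < 12.9): I: 0.475082; II: 0.51.
By total probability, P(X < 12.9) = 0.31·0.475082 + 0.69·0.51 = 0.499176.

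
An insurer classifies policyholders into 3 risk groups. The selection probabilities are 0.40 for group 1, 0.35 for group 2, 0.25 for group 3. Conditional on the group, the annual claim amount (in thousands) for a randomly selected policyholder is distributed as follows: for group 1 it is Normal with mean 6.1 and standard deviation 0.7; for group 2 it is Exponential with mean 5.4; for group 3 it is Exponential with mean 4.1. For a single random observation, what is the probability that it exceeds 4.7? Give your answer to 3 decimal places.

Conditional on each group, P(X > 4.7): 1: 0.97725; 2: 0.418796; 3: 0.317797.
By total probability, P(X > 4.7) = 0.4·0.97725 + 0.35·0.418796 + 0.25·0.317797 = 0.616928.

0.617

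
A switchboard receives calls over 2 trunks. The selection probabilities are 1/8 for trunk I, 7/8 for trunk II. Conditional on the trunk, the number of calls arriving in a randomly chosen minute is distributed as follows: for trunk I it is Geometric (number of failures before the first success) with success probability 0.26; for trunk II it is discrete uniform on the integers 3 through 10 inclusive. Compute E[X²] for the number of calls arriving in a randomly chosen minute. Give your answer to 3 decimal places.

For each component E[X²] = Var + (mean)², giving I: 19.0473; II: 47.5.
Overall E[X²] = 0.125·19.0473 + 0.875·47.5 = 43.9434.

43.943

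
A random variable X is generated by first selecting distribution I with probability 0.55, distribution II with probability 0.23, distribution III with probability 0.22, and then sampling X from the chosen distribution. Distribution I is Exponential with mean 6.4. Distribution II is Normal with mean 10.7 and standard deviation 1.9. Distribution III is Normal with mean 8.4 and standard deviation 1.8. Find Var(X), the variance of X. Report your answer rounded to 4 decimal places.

Per component, I: μ=6.4, E[X²]=81.92; II: μ=10.7, E[X²]=118.1; III: μ=8.4, E[X²]=73.8.
E[X] = 0.55·6.4 + 0.23·10.7 + 0.22·8.4 = 7.829.
E[X²] = 0.55·81.92 + 0.23·118.1 + 0.22·73.8 = 88.455.
Var(X) = E[X²] − (E[X])² = 88.455 − 61.2932 = 27.1618.

27.1618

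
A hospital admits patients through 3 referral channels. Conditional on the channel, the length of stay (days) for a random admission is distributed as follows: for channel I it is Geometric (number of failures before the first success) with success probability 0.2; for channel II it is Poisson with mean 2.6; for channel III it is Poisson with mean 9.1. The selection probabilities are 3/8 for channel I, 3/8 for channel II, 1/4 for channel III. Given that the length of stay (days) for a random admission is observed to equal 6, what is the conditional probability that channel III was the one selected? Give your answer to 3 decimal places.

Likelihoods P(X=6 | ·): I: 0.0524288; II: 0.0318671; III: 0.0880716.
Posterior ∝ prior × likelihood. Numerator for III: 0.25·0.0880716 = 0.0220179.
Normalizing constant: 0.375·0.0524288 + 0.375·0.0318671 + 0.25·0.0880716 = 0.0536289.
P(III | observation) = 0.0220179 / 0.0536289 = 0.410561.

0.411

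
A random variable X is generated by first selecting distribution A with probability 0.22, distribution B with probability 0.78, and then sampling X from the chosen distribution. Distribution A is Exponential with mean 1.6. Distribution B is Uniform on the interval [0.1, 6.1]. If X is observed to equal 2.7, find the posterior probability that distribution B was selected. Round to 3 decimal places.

0.836

Likelihoods f(2.7 | ·): A: 0.115613; B: 0.166667.
Posterior ∝ prior × likelihood. Numerator for B: 0.78·0.166667 = 0.13.
Normalizing constant: 0.22·0.115613 + 0.78·0.166667 = 0.155435.
P(B | observation) = 0.13 / 0.155435 = 0.836363.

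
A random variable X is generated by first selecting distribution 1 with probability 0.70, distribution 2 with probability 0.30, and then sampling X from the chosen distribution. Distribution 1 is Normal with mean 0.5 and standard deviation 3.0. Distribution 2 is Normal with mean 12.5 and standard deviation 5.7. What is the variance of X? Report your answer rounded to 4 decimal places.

Per component, 1: μ=0.5, E[X²]=9.25; 2: μ=12.5, E[X²]=188.74.
E[X] = 0.7·0.5 + 0.3·12.5 = 4.1.
E[X²] = 0.7·9.25 + 0.3·188.74 = 63.097.
Var(X) = E[X²] − (E[X])² = 63.097 − 16.81 = 46.287.

46.2870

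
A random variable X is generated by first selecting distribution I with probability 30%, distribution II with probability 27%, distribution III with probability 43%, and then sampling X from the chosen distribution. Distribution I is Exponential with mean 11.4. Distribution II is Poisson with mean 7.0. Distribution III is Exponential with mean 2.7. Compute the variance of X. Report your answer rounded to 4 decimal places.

Per component, I: μ=11.4, E[X²]=259.92; II: μ=7, E[X²]=56; III: μ=2.7, E[X²]=14.58.
E[X] = 0.3·11.4 + 0.27·7 + 0.43·2.7 = 6.471.
E[X²] = 0.3·259.92 + 0.27·56 + 0.43·14.58 = 99.3654.
Var(X) = E[X²] − (E[X])² = 99.3654 − 41.8738 = 57.4916.

57.4916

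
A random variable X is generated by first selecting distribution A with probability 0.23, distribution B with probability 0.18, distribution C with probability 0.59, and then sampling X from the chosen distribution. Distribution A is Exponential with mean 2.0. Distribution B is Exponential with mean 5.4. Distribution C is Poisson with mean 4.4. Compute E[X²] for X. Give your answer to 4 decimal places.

For each component E[X²] = Var + (mean)², giving A: 8; B: 58.32; C: 23.76.
Overall E[X²] = 0.23·8 + 0.18·58.32 + 0.59·23.76 = 26.356.

26.3560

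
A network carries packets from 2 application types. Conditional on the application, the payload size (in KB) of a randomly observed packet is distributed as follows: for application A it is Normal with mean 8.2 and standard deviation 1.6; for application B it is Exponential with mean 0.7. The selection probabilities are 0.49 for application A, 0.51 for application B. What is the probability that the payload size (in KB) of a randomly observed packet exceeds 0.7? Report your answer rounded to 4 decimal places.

0.6776

Conditional on each application, P(X > 0.7): A: 0.999999; B: 0.367879.
By total probability, P(X > 0.7) = 0.49·0.999999 + 0.51·0.367879 = 0.677618.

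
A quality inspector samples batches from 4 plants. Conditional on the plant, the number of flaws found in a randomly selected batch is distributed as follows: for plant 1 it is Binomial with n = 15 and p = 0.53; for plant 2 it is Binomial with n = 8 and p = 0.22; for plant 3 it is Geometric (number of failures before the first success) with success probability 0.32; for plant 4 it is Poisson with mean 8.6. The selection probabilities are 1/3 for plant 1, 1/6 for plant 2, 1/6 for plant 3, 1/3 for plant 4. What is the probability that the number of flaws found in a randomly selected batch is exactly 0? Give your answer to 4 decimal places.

0.0762

Conditional on each plant, P(X = 0): 1: 1.20633e-05; 2: 0.137011; 3: 0.32; 4: 0.000184106.
By total probability, P(X = 0) = 0.333333·1.20633e-05 + 0.166667·0.137011 + 0.166667·0.32 + 0.333333·0.000184106 = 0.076234.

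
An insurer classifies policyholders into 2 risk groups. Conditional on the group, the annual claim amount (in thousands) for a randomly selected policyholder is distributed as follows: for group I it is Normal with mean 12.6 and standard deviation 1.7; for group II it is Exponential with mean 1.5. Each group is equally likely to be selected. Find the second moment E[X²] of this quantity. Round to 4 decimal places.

83.0750

For each component E[X²] = Var + (mean)², giving I: 161.65; II: 4.5.
Overall E[X²] = 0.5·161.65 + 0.5·4.5 = 83.075.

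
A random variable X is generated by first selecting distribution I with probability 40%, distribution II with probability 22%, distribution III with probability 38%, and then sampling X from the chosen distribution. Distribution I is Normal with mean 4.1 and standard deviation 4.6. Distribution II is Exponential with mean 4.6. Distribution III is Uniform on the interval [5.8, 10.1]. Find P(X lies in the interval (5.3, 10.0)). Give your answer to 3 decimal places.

Conditional on each component, P(5.3 < X < 10.0): I: 0.297282; II: 0.202217; III: 0.976744.
By total probability, P(5.3 < X < 10.0) = 0.4·0.297282 + 0.22·0.202217 + 0.38·0.976744 = 0.534563.

0.535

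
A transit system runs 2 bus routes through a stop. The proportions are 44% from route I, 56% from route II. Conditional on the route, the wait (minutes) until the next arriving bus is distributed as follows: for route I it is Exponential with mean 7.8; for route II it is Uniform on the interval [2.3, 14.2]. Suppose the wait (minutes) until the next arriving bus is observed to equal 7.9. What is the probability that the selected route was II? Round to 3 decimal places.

0.697

Likelihoods f(7.9 | ·): I: 0.0465632; II: 0.0840336.
Posterior ∝ prior × likelihood. Numerator for II: 0.56·0.0840336 = 0.0470588.
Normalizing constant: 0.44·0.0465632 + 0.56·0.0840336 = 0.0675466.
P(II | observation) = 0.0470588 / 0.0675466 = 0.696686.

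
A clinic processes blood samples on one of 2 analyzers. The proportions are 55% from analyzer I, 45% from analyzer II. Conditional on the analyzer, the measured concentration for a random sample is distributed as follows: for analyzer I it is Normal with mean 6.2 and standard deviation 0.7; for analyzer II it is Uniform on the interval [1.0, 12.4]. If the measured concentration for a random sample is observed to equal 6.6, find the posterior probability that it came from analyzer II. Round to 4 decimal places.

Likelihoods f(6.6 | ·): I: 0.484068; II: 0.0877193.
Posterior ∝ prior × likelihood. Numerator for II: 0.45·0.0877193 = 0.0394737.
Normalizing constant: 0.55·0.484068 + 0.45·0.0877193 = 0.305711.
P(II | observation) = 0.0394737 / 0.305711 = 0.129121.

0.1291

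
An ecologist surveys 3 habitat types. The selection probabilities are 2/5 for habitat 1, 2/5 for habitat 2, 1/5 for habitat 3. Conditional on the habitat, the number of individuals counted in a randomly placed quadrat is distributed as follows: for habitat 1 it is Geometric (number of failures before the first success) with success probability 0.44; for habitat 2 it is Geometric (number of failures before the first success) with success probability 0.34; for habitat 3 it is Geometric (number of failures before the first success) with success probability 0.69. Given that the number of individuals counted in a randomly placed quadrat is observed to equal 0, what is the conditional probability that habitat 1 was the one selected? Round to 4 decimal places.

Likelihoods P(X=0 | ·): 1: 0.44; 2: 0.34; 3: 0.69.
Posterior ∝ prior × likelihood. Numerator for 1: 0.4·0.44 = 0.176.
Normalizing constant: 0.4·0.44 + 0.4·0.34 + 0.2·0.69 = 0.45.
P(1 | observation) = 0.176 / 0.45 = 0.391111.

0.3911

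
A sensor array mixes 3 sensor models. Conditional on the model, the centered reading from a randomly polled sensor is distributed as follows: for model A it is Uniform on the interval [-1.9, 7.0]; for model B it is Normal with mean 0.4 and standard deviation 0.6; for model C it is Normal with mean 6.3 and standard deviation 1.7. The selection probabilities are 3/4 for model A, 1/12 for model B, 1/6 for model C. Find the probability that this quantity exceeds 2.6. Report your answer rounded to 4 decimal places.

Conditional on each model, P(X > 2.6): A: 0.494382; B: 0.000122866; C: 0.98524.
By total probability, P(X > 2.6) = 0.75·0.494382 + 0.0833333·0.000122866 + 0.166667·0.98524 = 0.535003.

0.5350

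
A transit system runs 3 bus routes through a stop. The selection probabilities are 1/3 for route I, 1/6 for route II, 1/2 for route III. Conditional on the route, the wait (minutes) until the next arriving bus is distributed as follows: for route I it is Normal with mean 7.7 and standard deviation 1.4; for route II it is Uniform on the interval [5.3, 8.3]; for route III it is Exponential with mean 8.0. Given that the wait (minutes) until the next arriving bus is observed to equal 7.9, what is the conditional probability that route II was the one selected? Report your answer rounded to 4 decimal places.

0.3214

Likelihoods f(7.9 | ·): I: 0.282066; II: 0.333333; III: 0.0465633.
Posterior ∝ prior × likelihood. Numerator for II: 0.166667·0.333333 = 0.0555556.
Normalizing constant: 0.333333·0.282066 + 0.166667·0.333333 + 0.5·0.0465633 = 0.172859.
P(II | observation) = 0.0555556 / 0.172859 = 0.321392.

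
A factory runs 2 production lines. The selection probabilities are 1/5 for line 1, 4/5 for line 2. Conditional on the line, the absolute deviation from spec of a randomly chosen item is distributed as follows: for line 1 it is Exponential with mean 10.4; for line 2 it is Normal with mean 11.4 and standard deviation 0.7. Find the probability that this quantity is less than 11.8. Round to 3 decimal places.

0.709

Conditional on each line, P(X < 11.8): 1: 0.678454; 2: 0.716145.
By total probability, P(X < 11.8) = 0.2·0.678454 + 0.8·0.716145 = 0.708607.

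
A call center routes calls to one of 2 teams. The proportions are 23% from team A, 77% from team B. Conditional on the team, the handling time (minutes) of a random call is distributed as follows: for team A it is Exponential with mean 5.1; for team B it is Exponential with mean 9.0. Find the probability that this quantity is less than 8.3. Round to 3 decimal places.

Conditional on each team, P(X < 8.3): A: 0.80357; B: 0.602366.
By total probability, P(X < 8.3) = 0.23·0.80357 + 0.77·0.602366 = 0.648643.

0.649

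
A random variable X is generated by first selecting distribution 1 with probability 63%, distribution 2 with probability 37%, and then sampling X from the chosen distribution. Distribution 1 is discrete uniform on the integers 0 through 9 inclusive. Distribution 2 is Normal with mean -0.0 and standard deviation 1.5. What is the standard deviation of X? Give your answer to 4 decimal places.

Per component, 1: μ=4.5, E[X²]=28.5; 2: μ=-0, E[X²]=2.25.
E[X] = 0.63·4.5 + 0.37·-0 = 2.835.
E[X²] = 0.63·28.5 + 0.37·2.25 = 18.7875.
Var(X) = E[X²] − (E[X])² = 18.7875 − 8.03722 = 10.7503.
SD(X) = √10.7503 = 3.27876.

3.2788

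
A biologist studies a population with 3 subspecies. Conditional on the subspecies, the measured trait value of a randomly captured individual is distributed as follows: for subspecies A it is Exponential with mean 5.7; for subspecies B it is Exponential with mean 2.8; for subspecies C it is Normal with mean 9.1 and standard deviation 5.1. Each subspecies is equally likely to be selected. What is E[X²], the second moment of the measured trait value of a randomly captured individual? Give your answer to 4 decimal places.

63.1600

For each component E[X²] = Var + (mean)², giving A: 64.98; B: 15.68; C: 108.82.
Overall E[X²] = 0.333333·64.98 + 0.333333·15.68 + 0.333333·108.82 = 63.16.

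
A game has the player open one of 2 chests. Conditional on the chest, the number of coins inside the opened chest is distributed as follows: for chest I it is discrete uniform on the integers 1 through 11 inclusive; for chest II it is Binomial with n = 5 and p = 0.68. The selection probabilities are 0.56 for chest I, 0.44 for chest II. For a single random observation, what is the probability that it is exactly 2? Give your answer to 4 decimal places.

Conditional on each chest, P(X = 2): I: 0.0909091; II: 0.151519.
By total probability, P(X = 2) = 0.56·0.0909091 + 0.44·0.151519 = 0.117578.

0.1176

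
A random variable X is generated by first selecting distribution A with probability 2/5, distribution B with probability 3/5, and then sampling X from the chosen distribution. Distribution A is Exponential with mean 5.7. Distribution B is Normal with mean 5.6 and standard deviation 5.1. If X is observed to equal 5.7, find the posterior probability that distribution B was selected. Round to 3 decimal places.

0.645

Likelihoods f(5.7 | ·): A: 0.0645403; B: 0.0782089.
Posterior ∝ prior × likelihood. Numerator for B: 0.6·0.0782089 = 0.0469254.
Normalizing constant: 0.4·0.0645403 + 0.6·0.0782089 = 0.0727415.
P(B | observation) = 0.0469254 / 0.0727415 = 0.645098.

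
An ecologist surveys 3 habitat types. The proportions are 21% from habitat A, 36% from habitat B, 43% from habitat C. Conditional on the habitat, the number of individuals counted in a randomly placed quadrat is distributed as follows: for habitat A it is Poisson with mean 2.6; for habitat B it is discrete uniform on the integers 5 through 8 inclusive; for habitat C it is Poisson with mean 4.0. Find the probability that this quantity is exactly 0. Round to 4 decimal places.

0.0235

Conditional on each habitat, P(X = 0): A: 0.0742736; B: 0; C: 0.0183156.
By total probability, P(X = 0) = 0.21·0.0742736 + 0.36·0 + 0.43·0.0183156 = 0.0234732.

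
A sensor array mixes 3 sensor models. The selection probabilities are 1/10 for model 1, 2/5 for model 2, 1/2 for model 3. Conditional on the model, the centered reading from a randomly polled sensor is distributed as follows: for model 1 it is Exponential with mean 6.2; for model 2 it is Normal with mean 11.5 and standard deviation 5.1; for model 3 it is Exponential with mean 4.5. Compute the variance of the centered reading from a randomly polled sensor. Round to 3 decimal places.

35.441

Per component, 1: μ=6.2, E[X²]=76.88; 2: μ=11.5, E[X²]=158.26; 3: μ=4.5, E[X²]=40.5.
E[X] = 0.1·6.2 + 0.4·11.5 + 0.5·4.5 = 7.47.
E[X²] = 0.1·76.88 + 0.4·158.26 + 0.5·40.5 = 91.242.
Var(X) = E[X²] − (E[X])² = 91.242 − 55.8009 = 35.4411.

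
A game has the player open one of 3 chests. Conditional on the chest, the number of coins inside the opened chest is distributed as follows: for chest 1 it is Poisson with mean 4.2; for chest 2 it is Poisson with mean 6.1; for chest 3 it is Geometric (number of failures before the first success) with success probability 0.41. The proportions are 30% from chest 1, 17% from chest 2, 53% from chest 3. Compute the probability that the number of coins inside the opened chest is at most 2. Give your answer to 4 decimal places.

Conditional on each chest, P(X ≤ 2): 1: 0.210238; 2: 0.0576529; 3: 0.794621.
By total probability, P(X ≤ 2) = 0.3·0.210238 + 0.17·0.0576529 + 0.53·0.794621 = 0.494022.

0.4940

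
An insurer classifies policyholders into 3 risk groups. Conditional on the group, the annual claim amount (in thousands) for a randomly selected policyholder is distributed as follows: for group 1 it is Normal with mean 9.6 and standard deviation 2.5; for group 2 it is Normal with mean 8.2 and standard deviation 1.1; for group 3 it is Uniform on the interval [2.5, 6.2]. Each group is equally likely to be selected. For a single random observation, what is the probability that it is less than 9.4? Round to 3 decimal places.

0.777

Conditional on each group, P(X < 9.4): 1: 0.468119; 2: 0.862344; 3: 1.
By total probability, P(X < 9.4) = 0.333333·0.468119 + 0.333333·0.862344 + 0.333333·1 = 0.776821.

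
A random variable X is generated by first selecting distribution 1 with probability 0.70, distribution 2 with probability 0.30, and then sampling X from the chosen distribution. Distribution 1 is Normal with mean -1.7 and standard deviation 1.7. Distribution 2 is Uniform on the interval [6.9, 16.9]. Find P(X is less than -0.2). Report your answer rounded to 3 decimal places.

Conditional on each component, P(X < -0.2): 1: 0.811207; 2: 0.
By total probability, P(X < -0.2) = 0.7·0.811207 + 0.3·0 = 0.567845.

0.568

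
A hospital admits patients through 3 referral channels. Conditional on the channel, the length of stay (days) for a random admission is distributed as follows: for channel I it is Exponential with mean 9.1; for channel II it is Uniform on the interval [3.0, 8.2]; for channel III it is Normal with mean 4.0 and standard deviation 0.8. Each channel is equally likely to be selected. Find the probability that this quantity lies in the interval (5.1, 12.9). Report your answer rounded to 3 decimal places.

Conditional on each channel, P(5.1 < X < 12.9): I: 0.328659; II: 0.596154; III: 0.0845657.
By total probability, P(5.1 < X < 12.9) = 0.333333·0.328659 + 0.333333·0.596154 + 0.333333·0.0845657 = 0.33646.

0.336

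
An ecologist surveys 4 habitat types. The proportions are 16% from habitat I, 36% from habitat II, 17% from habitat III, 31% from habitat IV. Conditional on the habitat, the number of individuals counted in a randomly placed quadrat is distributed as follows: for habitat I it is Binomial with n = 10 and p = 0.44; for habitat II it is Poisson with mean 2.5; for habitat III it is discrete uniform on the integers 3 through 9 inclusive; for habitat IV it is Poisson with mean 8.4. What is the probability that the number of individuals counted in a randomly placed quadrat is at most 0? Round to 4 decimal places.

0.0301

Conditional on each habitat, P(X ≤ 0): I: 0.00303305; II: 0.082085; III: 0; IV: 0.000224867.
By total probability, P(X ≤ 0) = 0.16·0.00303305 + 0.36·0.082085 + 0.17·0 + 0.31·0.000224867 = 0.0301056.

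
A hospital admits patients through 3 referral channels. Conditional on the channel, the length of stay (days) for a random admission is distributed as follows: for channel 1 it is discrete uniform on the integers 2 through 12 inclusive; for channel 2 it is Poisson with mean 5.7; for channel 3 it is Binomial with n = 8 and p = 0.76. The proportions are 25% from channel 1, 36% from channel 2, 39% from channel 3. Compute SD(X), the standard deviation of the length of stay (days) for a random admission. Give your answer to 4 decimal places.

Per component, 1: μ=7, E[X²]=59; 2: μ=5.7, E[X²]=38.19; 3: μ=6.08, E[X²]=38.4256.
E[X] = 0.25·7 + 0.36·5.7 + 0.39·6.08 = 6.1732.
E[X²] = 0.25·59 + 0.36·38.19 + 0.39·38.4256 = 43.4844.
Var(X) = E[X²] − (E[X])² = 43.4844 − 38.1084 = 5.37599.
SD(X) = √5.37599 = 2.31862.

2.3186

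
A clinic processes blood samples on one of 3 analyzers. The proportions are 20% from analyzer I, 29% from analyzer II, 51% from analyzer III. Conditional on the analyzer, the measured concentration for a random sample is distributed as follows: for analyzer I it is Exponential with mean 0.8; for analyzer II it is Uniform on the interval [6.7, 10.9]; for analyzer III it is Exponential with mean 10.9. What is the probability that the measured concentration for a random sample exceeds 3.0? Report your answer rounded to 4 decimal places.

0.6820

Conditional on each analyzer, P(X > 3.0): I: 0.0235177; II: 1; III: 0.759398.
By total probability, P(X > 3.0) = 0.2·0.0235177 + 0.29·1 + 0.51·0.759398 = 0.681996.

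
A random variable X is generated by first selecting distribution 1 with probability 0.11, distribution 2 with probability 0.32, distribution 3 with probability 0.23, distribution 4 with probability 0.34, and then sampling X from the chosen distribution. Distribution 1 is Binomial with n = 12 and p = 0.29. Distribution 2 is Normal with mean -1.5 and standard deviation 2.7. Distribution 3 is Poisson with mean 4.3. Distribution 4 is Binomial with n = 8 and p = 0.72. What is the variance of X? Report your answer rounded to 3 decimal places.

13.604

Per component, 1: μ=3.48, E[X²]=14.5812; 2: μ=-1.5, E[X²]=9.54; 3: μ=4.3, E[X²]=22.79; 4: μ=5.76, E[X²]=34.7904.
E[X] = 0.11·3.48 + 0.32·-1.5 + 0.23·4.3 + 0.34·5.76 = 2.8502.
E[X²] = 0.11·14.5812 + 0.32·9.54 + 0.23·22.79 + 0.34·34.7904 = 21.7272.
Var(X) = E[X²] − (E[X])² = 21.7272 − 8.12364 = 13.6035.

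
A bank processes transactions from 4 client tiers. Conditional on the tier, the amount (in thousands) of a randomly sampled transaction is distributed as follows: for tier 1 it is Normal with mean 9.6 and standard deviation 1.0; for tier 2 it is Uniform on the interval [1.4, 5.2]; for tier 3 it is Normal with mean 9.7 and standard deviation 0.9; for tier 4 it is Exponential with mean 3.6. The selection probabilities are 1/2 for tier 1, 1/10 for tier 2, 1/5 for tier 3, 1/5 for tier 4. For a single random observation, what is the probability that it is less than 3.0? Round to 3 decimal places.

0.155

Conditional on each tier, P(X < 3.0): 1: 2.05579e-11; 2: 0.421053; 3: 4.86833e-14; 4: 0.565402.
By total probability, P(X < 3.0) = 0.5·2.05579e-11 + 0.1·0.421053 + 0.2·4.86833e-14 + 0.2·0.565402 = 0.155186.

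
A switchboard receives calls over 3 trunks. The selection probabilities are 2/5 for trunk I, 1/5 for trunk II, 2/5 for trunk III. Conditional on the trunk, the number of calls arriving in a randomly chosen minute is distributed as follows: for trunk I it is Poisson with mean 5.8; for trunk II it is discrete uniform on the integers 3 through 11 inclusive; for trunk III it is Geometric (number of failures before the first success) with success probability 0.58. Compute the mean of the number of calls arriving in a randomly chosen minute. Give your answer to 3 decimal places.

Component means — I: 5.8; II: 7; III: 0.724138.
E[X] = 0.4·5.8 + 0.2·7 + 0.4·0.724138 = 4.00966.

4.010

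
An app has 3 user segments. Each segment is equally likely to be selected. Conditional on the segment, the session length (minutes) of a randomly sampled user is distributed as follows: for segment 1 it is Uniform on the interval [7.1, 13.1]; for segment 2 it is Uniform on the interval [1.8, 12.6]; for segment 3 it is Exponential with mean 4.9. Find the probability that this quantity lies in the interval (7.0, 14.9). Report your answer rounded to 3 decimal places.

0.570

Conditional on each segment, P(7.0 < X < 14.9): 1: 1; 2: 0.518519; 3: 0.191855.
By total probability, P(7.0 < X < 14.9) = 0.333333·1 + 0.333333·0.518519 + 0.333333·0.191855 = 0.570125.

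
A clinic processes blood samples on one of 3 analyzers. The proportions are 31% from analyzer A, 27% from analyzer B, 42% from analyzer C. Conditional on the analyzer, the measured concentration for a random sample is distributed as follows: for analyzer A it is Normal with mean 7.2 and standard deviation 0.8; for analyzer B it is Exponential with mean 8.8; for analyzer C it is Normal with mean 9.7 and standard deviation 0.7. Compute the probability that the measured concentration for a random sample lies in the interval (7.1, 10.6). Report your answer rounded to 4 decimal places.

0.5882

Conditional on each analyzer, P(7.1 < X < 10.6): A: 0.549728; B: 0.146448; C: 0.900627.
By total probability, P(7.1 < X < 10.6) = 0.31·0.549728 + 0.27·0.146448 + 0.42·0.900627 = 0.58822.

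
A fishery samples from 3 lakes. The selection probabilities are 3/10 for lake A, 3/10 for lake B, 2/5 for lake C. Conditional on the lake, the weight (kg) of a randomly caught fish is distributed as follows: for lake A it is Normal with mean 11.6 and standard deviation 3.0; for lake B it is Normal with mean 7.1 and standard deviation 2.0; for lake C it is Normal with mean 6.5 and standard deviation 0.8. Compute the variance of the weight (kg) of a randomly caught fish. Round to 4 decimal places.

Per component, A: μ=11.6, E[X²]=143.56; B: μ=7.1, E[X²]=54.41; C: μ=6.5, E[X²]=42.89.
E[X] = 0.3·11.6 + 0.3·7.1 + 0.4·6.5 = 8.21.
E[X²] = 0.3·143.56 + 0.3·54.41 + 0.4·42.89 = 76.547.
Var(X) = E[X²] − (E[X])² = 76.547 − 67.4041 = 9.1429.

9.1429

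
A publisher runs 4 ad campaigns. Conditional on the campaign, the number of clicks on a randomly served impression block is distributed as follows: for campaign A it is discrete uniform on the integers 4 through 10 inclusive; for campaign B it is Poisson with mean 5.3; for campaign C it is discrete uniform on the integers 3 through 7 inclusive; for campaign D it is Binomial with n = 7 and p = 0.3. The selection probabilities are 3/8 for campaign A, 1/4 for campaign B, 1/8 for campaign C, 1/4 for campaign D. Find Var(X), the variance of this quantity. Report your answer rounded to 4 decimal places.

Per component, A: μ=7, E[X²]=53; B: μ=5.3, E[X²]=33.39; C: μ=5, E[X²]=27; D: μ=2.1, E[X²]=5.88.
E[X] = 0.375·7 + 0.25·5.3 + 0.125·5 + 0.25·2.1 = 5.1.
E[X²] = 0.375·53 + 0.25·33.39 + 0.125·27 + 0.25·5.88 = 33.0675.
Var(X) = E[X²] − (E[X])² = 33.0675 − 26.01 = 7.0575.

7.0575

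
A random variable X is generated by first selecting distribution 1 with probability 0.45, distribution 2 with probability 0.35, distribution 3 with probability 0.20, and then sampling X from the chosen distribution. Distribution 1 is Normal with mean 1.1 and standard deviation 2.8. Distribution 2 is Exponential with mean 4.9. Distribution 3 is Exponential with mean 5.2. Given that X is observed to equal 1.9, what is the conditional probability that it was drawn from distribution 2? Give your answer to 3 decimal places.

0.355

Likelihoods f(1.9 | ·): 1: 0.136781; 2: 0.138485; 3: 0.133448.
Posterior ∝ prior × likelihood. Numerator for 2: 0.35·0.138485 = 0.0484699.
Normalizing constant: 0.45·0.136781 + 0.35·0.138485 + 0.2·0.133448 = 0.136711.
P(2 | observation) = 0.0484699 / 0.136711 = 0.354543.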